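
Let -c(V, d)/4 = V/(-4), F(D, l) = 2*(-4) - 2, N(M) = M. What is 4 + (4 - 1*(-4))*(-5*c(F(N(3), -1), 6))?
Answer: 404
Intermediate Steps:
F(D, l) = -10 (F(D, l) = -8 - 2 = -10)
c(V, d) = V (c(V, d) = -4*V/(-4) = -4*V*(-1)/4 = -(-1)*V = V)
4 + (4 - 1*(-4))*(-5*c(F(N(3), -1), 6)) = 4 + (4 - 1*(-4))*(-5*(-10)) = 4 + (4 + 4)*50 = 4 + 8*50 = 4 + 400 = 404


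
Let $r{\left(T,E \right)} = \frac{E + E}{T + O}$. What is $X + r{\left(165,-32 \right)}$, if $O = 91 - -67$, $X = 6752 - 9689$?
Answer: $- \frac{948715}{323} \approx -2937.2$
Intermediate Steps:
$X = -2937$ ($X = 6752 - 9689 = -2937$)
$O = 158$ ($O = 91 + 67 = 158$)
$r{\left(T,E \right)} = \frac{2 E}{158 + T}$ ($r{\left(T,E \right)} = \frac{E + E}{T + 158} = \frac{2 E}{158 + T}$)
$X + r{\left(165,-32 \right)} = -2937 + 2 \left(-32\right) \frac{1}{158 + 165} = -2937 + 2 \left(-32\right) \frac{1}{323} = -2937 - \frac{64}{323} = - \frac{948715}{323}$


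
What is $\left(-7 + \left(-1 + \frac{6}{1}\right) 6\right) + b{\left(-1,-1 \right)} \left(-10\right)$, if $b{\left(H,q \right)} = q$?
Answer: $33$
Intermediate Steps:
$\left(-7 + \left(-1 + \frac{6}{1}\right) 6\right) + b{\left(-1,-1 \right)} \left(-10\right) = \left(-7 + \left(-1 + \frac{6}{1}\right) 6\right) - -10 = \left(-7 + \left(-1 + 6 \cdot 1\right) 6\right) + 10 = \left(-7 + \left(-1 + 6\right) 6\right) + 10 = \left(-7 + 5 \cdot 6\right) + 10 = \left(-7 + 30\right) + 10 = 23 + 10 = 33$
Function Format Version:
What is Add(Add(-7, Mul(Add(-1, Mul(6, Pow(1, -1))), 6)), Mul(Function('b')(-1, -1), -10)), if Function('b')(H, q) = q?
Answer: 33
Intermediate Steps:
Add(Add(-7, Mul(Add(-1, Mul(6, Pow(1, -1))), 6)), Mul(Function('b')(-1, -1), -10)) = Add(Add(-7, Mul(Add(-1, Mul(6, Pow(1, -1))), 6)), Mul(-1, -10)) = Add(Add(-7, Mul(Add(-1, Mul(6, 1)), 6)), 10) = Add(Add(-7, Mul(Add(-1, 6), 6)), 10) = Add(Add(-7, Mul(5, 6)), 10) = Add(Add(-7, 30), 10) = Add(23, 10) = 33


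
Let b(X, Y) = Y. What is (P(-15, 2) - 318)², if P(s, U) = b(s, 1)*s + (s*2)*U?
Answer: 154449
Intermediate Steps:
P(s, U) = s + 2*U*s (P(s, U) = 1*s + (s*2)*U = s + (2*s)*U = s + 2*U*s)
(P(-15, 2) - 318)² = (-15*(1 + 2*2) - 318)² = (-15*(1 + 4) - 318)² = (-15*5 - 318)² = (-75 - 318)² = (-393)² = 154449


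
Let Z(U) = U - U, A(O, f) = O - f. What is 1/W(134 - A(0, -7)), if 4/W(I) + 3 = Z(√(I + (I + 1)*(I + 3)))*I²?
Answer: -¾ ≈ -0.75000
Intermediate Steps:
Z(U) = 0
W(I) = -4/3 (W(I) = 4/(-3 + 0*I²) = 4/(-3 + 0) = 4/(-3) = 4*(-⅓) = -4/3)
1/W(134 - A(0, -7)) = 1/(-4/3) = -¾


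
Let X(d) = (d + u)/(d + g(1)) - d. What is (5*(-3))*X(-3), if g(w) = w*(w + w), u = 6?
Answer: 0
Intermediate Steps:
g(w) = 2*w² (g(w) = w*(2*w) = 2*w²)
X(d) = -d + (6 + d)/(2 + d) (X(d) = (d + 6)/(d + 2*1²) - d = (6 + d)/(d + 2*1) - d = (6 + d)/(d + 2) - d = (6 + d)/(2 + d) - d = -d + (6 + d)/(2 + d))
(5*(-3))*X(-3) = (5*(-3))*((6 - 1*(-3) - 1*(-3)²)/(2 - 3)) = -15*(6 + 3 - 1*9)/(-1) = -(-15)*(6 + 3 - 9) = -(-15)*0 = -15*0 = 0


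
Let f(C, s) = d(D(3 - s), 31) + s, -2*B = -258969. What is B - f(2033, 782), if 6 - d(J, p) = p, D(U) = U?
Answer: 257455/2 ≈ 1.2873e+5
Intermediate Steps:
B = 258969/2 (B = -½*(-258969) = 258969/2 ≈ 1.2948e+5)
d(J, p) = 6 - p
f(C, s) = -25 + s (f(C, s) = (6 - 1*31) + s = (6 - 31) + s = -25 + s)
B - f(2033, 782) = 258969/2 - (-25 + 782) = 258969/2 - 1*757 = 258969/2 - 757 = 257455/2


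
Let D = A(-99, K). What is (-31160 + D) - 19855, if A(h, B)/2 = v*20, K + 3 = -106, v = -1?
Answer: -51055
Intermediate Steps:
K = -109 (K = -3 - 106 = -109)
A(h, B) = -40 (A(h, B) = 2*(-1*20) = 2*(-20) = -40)
D = -40
(-31160 + D) - 19855 = (-31160 - 40) - 19855 = -31200 - 19855 = -51055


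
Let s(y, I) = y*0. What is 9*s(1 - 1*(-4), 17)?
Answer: 0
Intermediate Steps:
s(y, I) = 0
9*s(1 - 1*(-4), 17) = 9*0 = 0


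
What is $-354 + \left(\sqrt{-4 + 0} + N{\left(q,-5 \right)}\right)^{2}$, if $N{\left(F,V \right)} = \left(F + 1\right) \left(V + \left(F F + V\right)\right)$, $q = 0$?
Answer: $-258 - 40 i \approx -258.0 - 40.0 i$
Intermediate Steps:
$N{\left(F,V \right)} = \left(1 + F\right) \left(F^{2} + 2 V\right)$ ($N{\left(F,V \right)} = \left(1 + F\right) \left(V + \left(F^{2} + V\right)\right) = \left(1 + F\right) \left(V + \left(V + F^{2}\right)\right) = \left(1 + F\right) \left(F^{2} + 2 V\right)$)
$-354 + \left(\sqrt{-4 + 0} + N{\left(q,-5 \right)}\right)^{2} = -354 + \left(\sqrt{-4 + 0} + \left(0^{2} + 0^{3} + 2 \left(-5\right) + 2 \cdot 0 \left(-5\right)\right)\right)^{2} = -354 + \left(\sqrt{-4} + \left(0 + 0 - 10 + 0\right)\right)^{2} = -354 + \left(2 i - 10\right)^{2} = -354 + \left(-10 + 2 i\right)^{2}$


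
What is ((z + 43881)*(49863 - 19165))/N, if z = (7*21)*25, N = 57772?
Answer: 364968522/14443 ≈ 25270.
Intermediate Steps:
z = 3675 (z = 147*25 = 3675)
((z + 43881)*(49863 - 19165))/N = ((3675 + 43881)*(49863 - 19165))/57772 = (47556*30698)*(1/57772) = 1459874088*(1/57772) = 364968522/14443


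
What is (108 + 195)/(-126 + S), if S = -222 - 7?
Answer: -303/355 ≈ -0.85352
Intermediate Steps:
S = -229
(108 + 195)/(-126 + S) = (108 + 195)/(-126 - 229) = 303/(-355) = 303*(-1/355) = -303/355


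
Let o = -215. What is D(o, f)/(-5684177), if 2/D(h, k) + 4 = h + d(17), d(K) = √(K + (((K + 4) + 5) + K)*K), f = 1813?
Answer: 438/268367048701 + 4*√187/268367048701 ≈ 1.8359e-9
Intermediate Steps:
d(K) = √(K + K*(9 + 2*K)) (d(K) = √(K + (((4 + K) + 5) + K)*K) = √(K + ((9 + K) + K)*K) = √(K + (9 + 2*K)*K) = √(K + K*(9 + 2*K)))
D(h, k) = 2/(-4 + h + 2*√187) (D(h, k) = 2/(-4 + (h + √2*√(17*(5 + 17)))) = 2/(-4 + (h + √2*√(17*22))) = 2/(-4 + (h + √2*√374)) = 2/(-4 + (h + 2*√187)) = 2/(-4 + h + 2*√187))
D(o, f)/(-5684177) = (2/(-4 - 215 + 2*√187))/(-5684177) = (2/(-219 + 2*√187))*(-1/5684177) = -2/(5684177*(-219 + 2*√187))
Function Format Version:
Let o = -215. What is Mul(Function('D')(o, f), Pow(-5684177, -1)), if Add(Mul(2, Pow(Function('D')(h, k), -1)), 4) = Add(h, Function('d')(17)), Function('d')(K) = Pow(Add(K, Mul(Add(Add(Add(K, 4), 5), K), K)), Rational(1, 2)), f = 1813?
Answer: Add(Rational(438, 268367048701), Mul(Rational(4, 268367048701), Pow(187, Rational(1, 2)))) ≈ 1.8359e-9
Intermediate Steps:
Function('d')(K) = Pow(Add(K, Mul(K, Add(9, Mul(2, K)))), Rational(1, 2)) (Function('d')(K) = Pow(Add(K, Mul(Add(Add(Add(4, K), 5), K), K)), Rational(1, 2)) = Pow(Add(K, Mul(Add(Add(9, K), K), K)), Rational(1, 2)) = Pow(Add(K, Mul(Add(9, Mul(2, K)), K)), Rational(1, 2)) = Pow(Add(K, Mul(K, Add(9, Mul(2, K)))), Rational(1, 2)))
Function('D')(h, k) = Mul(2, Pow(Add(-4, h, Mul(2, Pow(187, Rational(1, 2)))), -1)) (Function('D')(h, k) = Mul(2, Pow(Add(-4, Add(h, Mul(Pow(2, Rational(1, 2)), Pow(Mul(17, Add(5, 17)), Rational(1, 2))))), -1)) = Mul(2, Pow(Add(-4, Add(h, Mul(Pow(2, Rational(1, 2)), Pow(Mul(17, 22), Rational(1, 2))))), -1)) = Mul(2, Pow(Add(-4, Add(h, Mul(Pow(2, Rational(1, 2)), Pow(374, Rational(1, 2))))), -1)) = Mul(2, Pow(Add(-4, Add(h, Mul(2, Pow(187, Rational(1, 2))))), -1)) = Mul(2, Pow(Add(-4, h, Mul(2, Pow(187, Rational(1, 2)))), -1)))
Mul(Function('D')(o, f), Pow(-5684177, -1)) = Mul(Mul(2, Pow(Add(-4, -215, Mul(2, Pow(187, Rational(1, 2)))), -1)), Pow(-5684177, -1)) = Mul(Mul(2, Pow(Add(-219, Mul(2, Pow(187, Rational(1, 2)))), -1)), Rational(-1, 5684177)) = Mul(Rational(-2, 5684177), Pow(Add(-219, Mul(2, Pow(187, Rational(1, 2)))), -1))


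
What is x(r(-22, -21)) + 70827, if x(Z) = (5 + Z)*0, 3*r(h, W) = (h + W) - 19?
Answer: 70827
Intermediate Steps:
r(h, W) = -19/3 + W/3 + h/3 (r(h, W) = ((h + W) - 19)/3 = ((W + h) - 19)/3 = (-19 + W + h)/3 = -19/3 + W/3 + h/3)
x(Z) = 0
x(r(-22, -21)) + 70827 = 0 + 70827 = 70827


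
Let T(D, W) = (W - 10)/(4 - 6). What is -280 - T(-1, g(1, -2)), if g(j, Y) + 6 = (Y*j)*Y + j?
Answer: -571/2 ≈ -285.50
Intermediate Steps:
g(j, Y) = -6 + j + j*Y² (g(j, Y) = -6 + ((Y*j)*Y + j) = -6 + (j*Y² + j) = -6 + (j + j*Y²) = -6 + j + j*Y²)
T(D, W) = 5 - W/2 (T(D, W) = (-10 + W)/(-2) = (-10 + W)*(-½) = 5 - W/2)
-280 - T(-1, g(1, -2)) = -280 - (5 - (-6 + 1 + 1*(-2)²)/2) = -280 - (5 - (-6 + 1 + 1*4)/2) = -280 - (5 - (-6 + 1 + 4)/2) = -280 - (5 - ½*(-1)) = -280 - (5 + ½) = -280 - 1*11/2 = -280 - 11/2 = -571/2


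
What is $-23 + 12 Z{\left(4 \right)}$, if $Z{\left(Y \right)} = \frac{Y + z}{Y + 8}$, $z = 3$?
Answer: $-16$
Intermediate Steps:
$Z{\left(Y \right)} = \frac{3 + Y}{8 + Y}$ ($Z{\left(Y \right)} = \frac{Y + 3}{Y + 8} = \frac{3 + Y}{8 + Y}$)
$-23 + 12 Z{\left(4 \right)} = -23 + 12 \frac{3 + 4}{8 + 4} = -23 + 12 \cdot \frac{1}{12} \cdot 7 = -23 + 12 \cdot \frac{7}{12} = -23 + 7 = -16$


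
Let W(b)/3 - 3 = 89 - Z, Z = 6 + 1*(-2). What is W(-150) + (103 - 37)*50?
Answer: 3564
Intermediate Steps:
Z = 4 (Z = 6 - 2 = 4)
W(b) = 264 (W(b) = 9 + 3*(89 - 1*4) = 9 + 3*(89 - 4) = 9 + 3*85 = 9 + 255 = 264)
W(-150) + (103 - 37)*50 = 264 + (103 - 37)*50 = 264 + 66*50 = 264 + 3300 = 3564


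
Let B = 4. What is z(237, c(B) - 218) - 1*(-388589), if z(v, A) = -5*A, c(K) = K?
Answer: 389659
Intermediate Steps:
z(237, c(B) - 218) - 1*(-388589) = -5*(4 - 218) - 1*(-388589) = -5*(-214) + 388589 = 1070 + 388589 = 389659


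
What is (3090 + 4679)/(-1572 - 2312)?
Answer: -7769/3884 ≈ -2.0003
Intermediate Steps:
(3090 + 4679)/(-1572 - 2312) = 7769/(-3884) = 7769*(-1/3884) = -7769/3884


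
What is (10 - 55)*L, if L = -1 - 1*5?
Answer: 270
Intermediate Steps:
L = -6 (L = -1 - 5 = -6)
(10 - 55)*L = (10 - 55)*(-6) = -45*(-6) = 270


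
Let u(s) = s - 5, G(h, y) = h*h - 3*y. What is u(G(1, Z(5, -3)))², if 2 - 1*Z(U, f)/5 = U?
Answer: 1681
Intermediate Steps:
Z(U, f) = 10 - 5*U
G(h, y) = h² - 3*y
u(s) = -5 + s
u(G(1, Z(5, -3)))² = (-5 + (1² - 3*(10 - 5*5)))² = (-5 + (1 - 3*(10 - 25)))² = (-5 + (1 - 3*(-15)))² = (-5 + (1 + 45))² = (-5 + 46)² = 41² = 1681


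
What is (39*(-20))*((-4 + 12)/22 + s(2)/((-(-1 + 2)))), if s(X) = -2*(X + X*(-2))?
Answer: 31200/11 ≈ 2836.4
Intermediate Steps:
s(X) = 2*X (s(X) = -2*(X - 2*X) = -(-2)*X = 2*X)
(39*(-20))*((-4 + 12)/22 + s(2)/((-(-1 + 2)))) = (39*(-20))*((-4 + 12)/22 + (2*2)/((-(-1 + 2)))) = -780*(8*(1/22) + 4/((-1*1))) = -780*(4/11 + 4/(-1)) = -780*(4/11 + 4*(-1)) = -780*(4/11 - 4) = -780*(-40/11) = 31200/11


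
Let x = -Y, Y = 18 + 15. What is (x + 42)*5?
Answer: 45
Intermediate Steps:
Y = 33
x = -33 (x = -1*33 = -33)
(x + 42)*5 = (-33 + 42)*5 = 9*5 = 45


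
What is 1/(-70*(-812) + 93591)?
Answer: 1/150431 ≈ 6.6476e-6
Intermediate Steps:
1/(-70*(-812) + 93591) = 1/(56840 + 93591) = 1/150431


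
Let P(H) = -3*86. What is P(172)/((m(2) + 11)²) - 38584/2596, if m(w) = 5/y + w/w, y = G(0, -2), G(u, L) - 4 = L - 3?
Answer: -640096/31801 ≈ -20.128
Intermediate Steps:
G(u, L) = 1 + L (G(u, L) = 4 + (L - 3) = 4 + (-3 + L) = 1 + L)
P(H) = -258
y = -1 (y = 1 - 2 = -1)
m(w) = -4 (m(w) = 5/(-1) + w/w = 5*(-1) + 1 = -5 + 1 = -4)
P(172)/((m(2) + 11)²) - 38584/2596 = -258/(-4 + 11)² - 38584/2596 = -258/(7²) - 38584*1/2596 = -258/49 - 9646/649 = -640096/31801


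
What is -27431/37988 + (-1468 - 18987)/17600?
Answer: -62991507/33429440 ≈ -1.8843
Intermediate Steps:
-27431/37988 + (-1468 - 18987)/17600 = -27431*1/37988 - 20455*1/17600 = -27431/37988 - 4091/3520 = -62991507/33429440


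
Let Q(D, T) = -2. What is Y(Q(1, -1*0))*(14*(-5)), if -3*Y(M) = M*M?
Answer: 280/3 ≈ 93.333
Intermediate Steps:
Y(M) = -M**2/3 (Y(M) = -M*M/3 = -M**2/3)
Y(Q(1, -1*0))*(14*(-5)) = (-1/3*(-2)**2)*(14*(-5)) = -1/3*4*(-70) = -4/3*(-70) = 280/3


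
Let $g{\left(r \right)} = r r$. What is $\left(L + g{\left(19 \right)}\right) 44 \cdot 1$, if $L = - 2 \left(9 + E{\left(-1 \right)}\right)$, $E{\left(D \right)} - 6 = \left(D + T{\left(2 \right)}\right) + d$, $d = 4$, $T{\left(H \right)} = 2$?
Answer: $14124$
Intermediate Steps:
$g{\left(r \right)} = r^{2}$
$E{\left(D \right)} = 12 + D$ ($E{\left(D \right)} = 6 + \left(\left(D + 2\right) + 4\right) = 6 + \left(\left(2 + D\right) + 4\right) = 6 + \left(6 + D\right) = 12 + D$)
$L = -40$ ($L = - 2 \left(9 + \left(12 - 1\right)\right) = - 2 \left(9 + 11\right) = \left(-2\right) 20 = -40$)
$\left(L + g{\left(19 \right)}\right) 44 \cdot 1 = \left(-40 + 19^{2}\right) 44 \cdot 1 = \left(-40 + 361\right) 44 = 321 \cdot 44 = 14124$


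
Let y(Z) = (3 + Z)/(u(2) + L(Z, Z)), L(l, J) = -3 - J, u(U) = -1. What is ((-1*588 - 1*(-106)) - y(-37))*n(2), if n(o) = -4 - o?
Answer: 31744/11 ≈ 2885.8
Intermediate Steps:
y(Z) = (3 + Z)/(-4 - Z) (y(Z) = (3 + Z)/(-1 + (-3 - Z)) = (3 + Z)/(-4 - Z))
((-1*588 - 1*(-106)) - y(-37))*n(2) = ((-1*588 - 1*(-106)) - (-3 - 1*(-37))/(4 - 37))*(-4 - 1*2) = ((-588 + 106) - (-3 + 37)/(-33))*(-4 - 2) = (-482 - (-1)*34/33)*(-6) = (-482 - 1*(-34/33))*(-6) = (-482 + 34/33)*(-6) = -15872/33*(-6) = 31744/11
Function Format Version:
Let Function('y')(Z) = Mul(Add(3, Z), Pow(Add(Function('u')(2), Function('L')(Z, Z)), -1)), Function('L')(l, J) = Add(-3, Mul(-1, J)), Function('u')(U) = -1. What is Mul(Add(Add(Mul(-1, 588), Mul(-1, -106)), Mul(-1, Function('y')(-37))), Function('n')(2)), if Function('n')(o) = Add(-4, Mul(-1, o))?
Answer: Rational(31744, 11) ≈ 2885.8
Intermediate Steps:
Function('y')(Z) = Mul(Pow(Add(-4, Mul(-1, Z)), -1), Add(3, Z)) (Function('y')(Z) = Mul(Add(3, Z), Pow(Add(-1, Add(-3, Mul(-1, Z))), -1)) = Mul(Add(3, Z), Pow(Add(-4, Mul(-1, Z)), -1)) = Mul(Pow(Add(-4, Mul(-1, Z)), -1), Add(3, Z)))
Mul(Add(Add(Mul(-1, 588), Mul(-1, -106)), Mul(-1, Function('y')(-37))), Function('n')(2)) = Mul(Add(Add(Mul(-1, 588), Mul(-1, -106)), Mul(-1, Mul(Pow(Add(4, -37), -1), Add(-3, Mul(-1, -37))))), Add(-4, Mul(-1, 2))) = Mul(Add(Add(-588, 106), Mul(-1, Mul(Pow(-33, -1), Add(-3, 37)))), Add(-4, -2)) = Mul(Add(-482, Mul(-1, Mul(Rational(-1, 33), 34))), -6) = Mul(Add(-482, Mul(-1, Rational(-34, 33))), -6) = Mul(Add(-482, Rational(34, 33)), -6) = Mul(Rational(-15872, 33), -6) = Rational(31744, 11)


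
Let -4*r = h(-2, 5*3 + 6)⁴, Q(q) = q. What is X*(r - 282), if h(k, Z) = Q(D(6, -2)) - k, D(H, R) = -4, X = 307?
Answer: -87802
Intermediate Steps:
h(k, Z) = -4 - k
r = -4 (r = -(-4 - 1*(-2))⁴/4 = -(-4 + 2)⁴/4 = -¼*(-2)⁴ = -¼*16 = -4)
X*(r - 282) = 307*(-4 - 282) = 307*(-286) = -87802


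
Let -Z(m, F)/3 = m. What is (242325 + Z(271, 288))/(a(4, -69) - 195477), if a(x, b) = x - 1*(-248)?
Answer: -80504/65075 ≈ -1.2371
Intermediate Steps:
a(x, b) = 248 + x (a(x, b) = x + 248 = 248 + x)
Z(m, F) = -3*m
(242325 + Z(271, 288))/(a(4, -69) - 195477) = (242325 - 3*271)/((248 + 4) - 195477) = (242325 - 813)/(252 - 195477) = 241512/(-195225) = 241512*(-1/195225) = -80504/65075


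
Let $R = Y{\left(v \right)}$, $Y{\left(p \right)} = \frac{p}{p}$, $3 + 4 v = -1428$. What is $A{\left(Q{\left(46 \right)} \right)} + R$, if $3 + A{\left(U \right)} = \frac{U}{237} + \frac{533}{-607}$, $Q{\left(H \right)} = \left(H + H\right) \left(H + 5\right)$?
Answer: $\frac{811335}{47953} \approx 16.919$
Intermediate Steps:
$v = - \frac{1431}{4}$ ($v = - \frac{3}{4} + \frac{1}{4} \left(-1428\right) = - \frac{3}{4} - 357 = - \frac{1431}{4} \approx -357.75$)
$Q{\left(H \right)} = 2 H \left(5 + H\right)$
$A{\left(U \right)} = - \frac{2354}{607} + \frac{U}{237}$ ($A{\left(U \right)} = -3 + \left(\frac{U}{237} + \frac{533}{-607}\right) = -3 + \left(U \frac{1}{237} + 533 \left(- \frac{1}{607}\right)\right) = -3 + \left(\frac{U}{237} - \frac{533}{607}\right) = -3 + \left(- \frac{533}{607} + \frac{U}{237}\right) = - \frac{2354}{607} + \frac{U}{237}$)
$Y{\left(p \right)} = 1$
$R = 1$
$A{\left(Q{\left(46 \right)} \right)} + R = \left(- \frac{2354}{607} + \frac{2 \cdot 46 \left(5 + 46\right)}{237}\right) + 1 = \left(- \frac{2354}{607} + \frac{2 \cdot 46 \cdot 51}{237}\right) + 1 = \left(- \frac{2354}{607} + \frac{1}{237} \cdot 4692\right) + 1 = \left(- \frac{2354}{607} + \frac{1564}{79}\right) + 1 = \frac{763382}{47953} + 1 = \frac{811335}{47953}$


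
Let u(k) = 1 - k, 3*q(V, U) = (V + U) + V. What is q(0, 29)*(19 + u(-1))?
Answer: 203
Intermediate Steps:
q(V, U) = U/3 + 2*V/3 (q(V, U) = ((V + U) + V)/3 = ((U + V) + V)/3 = (U + 2*V)/3 = U/3 + 2*V/3)
q(0, 29)*(19 + u(-1)) = ((⅓)*29 + (⅔)*0)*(19 + (1 - 1*(-1))) = (29/3 + 0)*(19 + (1 + 1)) = 29*(19 + 2)/3 = (29/3)*21 = 203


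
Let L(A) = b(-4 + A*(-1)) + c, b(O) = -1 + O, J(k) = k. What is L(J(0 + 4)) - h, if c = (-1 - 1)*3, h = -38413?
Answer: 38398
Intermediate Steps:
c = -6 (c = -2*3 = -6)
L(A) = -11 - A (L(A) = (-1 + (-4 + A*(-1))) - 6 = (-1 + (-4 - A)) - 6 = (-5 - A) - 6 = -11 - A)
L(J(0 + 4)) - h = (-11 - (0 + 4)) - 1*(-38413) = (-11 - 1*4) + 38413 = (-11 - 4) + 38413 = -15 + 38413 = 38398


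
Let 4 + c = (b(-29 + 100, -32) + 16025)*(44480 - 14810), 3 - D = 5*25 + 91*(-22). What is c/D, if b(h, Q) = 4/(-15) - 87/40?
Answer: 1901557207/7520 ≈ 2.5287e+5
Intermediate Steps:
b(h, Q) = -293/120 (b(h, Q) = 4*(-1/15) - 87*1/40 = -4/15 - 87/40 = -293/120)
D = 1880 (D = 3 - (5*25 + 91*(-22)) = 3 - (125 - 2002) = 3 - 1*(-1877) = 3 + 1877 = 1880)
c = 1901557207/4 (c = -4 + (-293/120 + 16025)*(44480 - 14810) = -4 + (1922707/120)*29670 = -4 + 1901557223/4 = 1901557207/4 ≈ 4.7539e+8)
c/D = (1901557207/4)/1880 = (1901557207/4)*(1/1880) = 1901557207/7520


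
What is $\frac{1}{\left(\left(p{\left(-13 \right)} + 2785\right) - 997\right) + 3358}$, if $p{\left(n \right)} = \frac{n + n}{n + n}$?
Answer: $\frac{1}{5147} \approx 0.00019429$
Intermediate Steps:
$p{\left(n \right)} = 1$ ($p{\left(n \right)} = \frac{2 n}{2 n} = 2 n \frac{1}{2 n} = 1$)
$\frac{1}{\left(\left(p{\left(-13 \right)} + 2785\right) - 997\right) + 3358} = \frac{1}{\left(\left(1 + 2785\right) - 997\right) + 3358} = \frac{1}{\left(2786 - 997\right) + 3358} = \frac{1}{1789 + 3358} = \frac{1}{5147}$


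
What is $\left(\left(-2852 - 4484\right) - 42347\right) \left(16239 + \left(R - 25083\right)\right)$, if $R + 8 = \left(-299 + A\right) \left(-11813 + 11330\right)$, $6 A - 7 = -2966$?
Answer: $- \frac{37139483307}{2} \approx -1.857 \cdot 10^{10}$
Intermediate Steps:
$A = - \frac{2959}{6}$ ($A = \frac{7}{6} + \frac{1}{6} \left(-2966\right) = \frac{7}{6} - \frac{1483}{3} = - \frac{2959}{6} \approx -493.17$)
$R = \frac{765217}{2}$ ($R = -8 + \left(-299 - \frac{2959}{6}\right) \left(-11813 + 11330\right) = -8 - - \frac{765233}{2} = -8 + \frac{765233}{2} = \frac{765217}{2} \approx 3.8261 \cdot 10^{5}$)
$\left(\left(-2852 - 4484\right) - 42347\right) \left(16239 + \left(R - 25083\right)\right) = \left(\left(-2852 - 4484\right) - 42347\right) \left(16239 + \left(\frac{765217}{2} - 25083\right)\right) = \left(-7336 - 42347\right) \left(16239 + \left(\frac{765217}{2} - 25083\right)\right) = - 49683 \left(16239 + \frac{715051}{2}\right) = \left(-49683\right) \frac{747529}{2} = - \frac{37139483307}{2}$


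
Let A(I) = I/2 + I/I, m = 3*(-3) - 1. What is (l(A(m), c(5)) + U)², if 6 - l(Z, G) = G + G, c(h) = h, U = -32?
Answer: 1296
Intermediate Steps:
m = -10 (m = -9 - 1 = -10)
A(I) = 1 + I/2 (A(I) = I*(½) + 1 = I/2 + 1 = 1 + I/2)
l(Z, G) = 6 - 2*G (l(Z, G) = 6 - (G + G) = 6 - 2*G)
(l(A(m), c(5)) + U)² = ((6 - 2*5) - 32)² = ((6 - 10) - 32)² = (-4 - 32)² = (-36)² = 1296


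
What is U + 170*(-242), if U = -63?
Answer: -41203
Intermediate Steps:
U + 170*(-242) = -63 + 170*(-242) = -63 - 41140 = -41203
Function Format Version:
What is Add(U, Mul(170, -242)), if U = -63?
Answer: -41203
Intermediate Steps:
Add(U, Mul(170, -242)) = Add(-63, Mul(170, -242)) = Add(-63, -41140) = -41203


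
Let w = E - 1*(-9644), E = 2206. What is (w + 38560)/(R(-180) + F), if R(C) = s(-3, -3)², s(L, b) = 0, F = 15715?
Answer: 10082/3143 ≈ 3.2078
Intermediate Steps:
w = 11850 (w = 2206 - 1*(-9644) = 2206 + 9644 = 11850)
R(C) = 0 (R(C) = 0² = 0)
(w + 38560)/(R(-180) + F) = (11850 + 38560)/(0 + 15715) = 50410/15715 = 50410*(1/15715) = 10082/3143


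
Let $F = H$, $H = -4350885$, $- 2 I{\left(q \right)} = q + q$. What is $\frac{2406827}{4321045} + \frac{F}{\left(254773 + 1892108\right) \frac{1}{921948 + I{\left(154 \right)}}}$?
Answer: $- \frac{525153423673432711}{281114224565} \approx -1.8681 \cdot 10^{6}$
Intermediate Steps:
$I{\left(q \right)} = - q$ ($I{\left(q \right)} = - \frac{q + q}{2} = - \frac{2 q}{2} = - q$)
$F = -4350885$
$\frac{2406827}{4321045} + \frac{F}{\left(254773 + 1892108\right) \frac{1}{921948 + I{\left(154 \right)}}} = \frac{2406827}{4321045} - \frac{4350885}{\left(254773 + 1892108\right) \frac{1}{921948 - 154}} = 2406827 \cdot \frac{1}{4321045} - \frac{4350885}{2146881 \frac{1}{921948 - 154}} = \frac{2406827}{4321045} - \frac{4350885}{2146881 \cdot \frac{1}{921794}} = \frac{2406827}{4321045} - \frac{4350885}{\frac{2146881}{921794}} = \frac{2406827}{4321045} - \frac{121533929930}{65057} = - \frac{525153423673432711}{281114224565}$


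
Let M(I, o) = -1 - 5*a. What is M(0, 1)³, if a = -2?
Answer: 729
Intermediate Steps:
M(I, o) = 9 (M(I, o) = -1 - 5*(-2) = -1 + 10 = 9)
M(0, 1)³ = 9³ = 729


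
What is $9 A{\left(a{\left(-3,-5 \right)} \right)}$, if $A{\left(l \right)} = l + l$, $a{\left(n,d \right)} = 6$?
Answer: $108$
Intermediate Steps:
$A{\left(l \right)} = 2 l$
$9 A{\left(a{\left(-3,-5 \right)} \right)} = 9 \cdot 2 \cdot 6 = 9 \cdot 12 = 108$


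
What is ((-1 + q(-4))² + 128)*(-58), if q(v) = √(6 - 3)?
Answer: -7656 + 116*√3 ≈ -7455.1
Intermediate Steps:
q(v) = √3
((-1 + q(-4))² + 128)*(-58) = ((-1 + √3)² + 128)*(-58) = (128 + (-1 + √3)²)*(-58) = -7424 - 58*(-1 + √3)²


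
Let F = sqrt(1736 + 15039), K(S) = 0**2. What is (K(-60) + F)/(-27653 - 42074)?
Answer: -5*sqrt(671)/69727 ≈ -0.0018575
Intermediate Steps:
K(S) = 0
F = 5*sqrt(671) (F = sqrt(16775) = 5*sqrt(671) ≈ 129.52)
(K(-60) + F)/(-27653 - 42074) = (0 + 5*sqrt(671))/(-27653 - 42074) = (5*sqrt(671))/(-69727) = (5*sqrt(671))*(-1/69727) = -5*sqrt(671)/69727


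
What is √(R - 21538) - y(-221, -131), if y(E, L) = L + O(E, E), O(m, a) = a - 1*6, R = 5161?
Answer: 358 + I*√16377 ≈ 358.0 + 127.97*I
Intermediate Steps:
O(m, a) = -6 + a (O(m, a) = a - 6 = -6 + a)
y(E, L) = -6 + E + L (y(E, L) = L + (-6 + E) = -6 + E + L)
√(R - 21538) - y(-221, -131) = √(5161 - 21538) - (-6 - 221 - 131) = √(-16377) - 1*(-358) = I*√16377 + 358 = 358 + I*√16377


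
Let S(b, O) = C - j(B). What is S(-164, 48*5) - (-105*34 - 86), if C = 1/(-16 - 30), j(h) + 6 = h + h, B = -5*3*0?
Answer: 168451/46 ≈ 3662.0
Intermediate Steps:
B = 0 (B = -15*0 = 0)
j(h) = -6 + 2*h (j(h) = -6 + (h + h) = -6 + 2*h)
C = -1/46 (C = 1/(-46) = -1/46 ≈ -0.021739)
S(b, O) = 275/46 (S(b, O) = -1/46 - (-6 + 2*0) = -1/46 - (-6 + 0) = -1/46 - 1*(-6) = -1/46 + 6 = 275/46)
S(-164, 48*5) - (-105*34 - 86) = 275/46 - (-105*34 - 86) = 275/46 - (-3570 - 86) = 275/46 - 1*(-3656) = 275/46 + 3656 = 168451/46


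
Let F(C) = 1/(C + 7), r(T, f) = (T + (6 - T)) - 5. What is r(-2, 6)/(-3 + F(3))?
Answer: -10/29 ≈ -0.34483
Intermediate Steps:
r(T, f) = 1 (r(T, f) = 6 - 5 = 1)
F(C) = 1/(7 + C)
r(-2, 6)/(-3 + F(3)) = 1/(-3 + 1/(7 + 3)) = 1/(-3 + 1/10) = 1/(-29/10) = -10/29*1 = -10/29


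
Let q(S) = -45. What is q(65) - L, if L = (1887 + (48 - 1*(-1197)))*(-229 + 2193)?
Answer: -6151293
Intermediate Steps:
L = 6151248 (L = (1887 + (48 + 1197))*1964 = (1887 + 1245)*1964 = 3132*1964 = 6151248)
q(65) - L = -45 - 1*6151248 = -45 - 6151248 = -6151293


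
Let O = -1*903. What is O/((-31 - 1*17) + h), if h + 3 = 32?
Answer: 903/19 ≈ 47.526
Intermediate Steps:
h = 29 (h = -3 + 32 = 29)
O = -903
O/((-31 - 1*17) + h) = -903/((-31 - 1*17) + 29) = -903/((-31 - 17) + 29) = -903/(-48 + 29) = -903/(-19) = -903*(-1/19) = 903/19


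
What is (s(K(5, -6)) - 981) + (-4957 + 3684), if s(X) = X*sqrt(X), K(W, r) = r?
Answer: -2254 - 6*I*sqrt(6) ≈ -2254.0 - 14.697*I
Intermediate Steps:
s(X) = X**(3/2)
(s(K(5, -6)) - 981) + (-4957 + 3684) = ((-6)**(3/2) - 981) + (-4957 + 3684) = (-6*I*sqrt(6) - 981) - 1273 = (-981 - 6*I*sqrt(6)) - 1273 = -2254 - 6*I*sqrt(6)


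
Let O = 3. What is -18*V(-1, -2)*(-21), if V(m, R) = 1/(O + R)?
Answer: 378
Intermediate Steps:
V(m, R) = 1/(3 + R)
-18*V(-1, -2)*(-21) = -18/(3 - 2)*(-21) = -18/1*(-21) = -18*(-21) = 378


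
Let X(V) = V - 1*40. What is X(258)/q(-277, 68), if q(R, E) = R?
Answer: -218/277 ≈ -0.78700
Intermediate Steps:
X(V) = -40 + V (X(V) = V - 40 = -40 + V)
X(258)/q(-277, 68) = (-40 + 258)/(-277) = 218*(-1/277) = -218/277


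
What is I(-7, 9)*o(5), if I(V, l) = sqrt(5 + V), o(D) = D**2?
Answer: 25*I*sqrt(2) ≈ 35.355*I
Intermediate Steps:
I(-7, 9)*o(5) = sqrt(5 - 7)*5**2 = sqrt(-2)*25 = (I*sqrt(2))*25 = 25*I*sqrt(2)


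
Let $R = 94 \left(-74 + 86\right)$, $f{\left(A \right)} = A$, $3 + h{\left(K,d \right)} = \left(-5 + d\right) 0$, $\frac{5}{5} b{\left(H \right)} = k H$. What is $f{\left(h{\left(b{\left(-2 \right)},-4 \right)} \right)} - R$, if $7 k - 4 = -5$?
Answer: $-1131$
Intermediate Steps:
$k = - \frac{1}{7}$ ($k = \frac{4}{7} + \frac{1}{7} \left(-5\right) = \frac{4}{7} - \frac{5}{7} = - \frac{1}{7} \approx -0.14286$)
$b{\left(H \right)} = - \frac{H}{7}$
$h{\left(K,d \right)} = -3$ ($h{\left(K,d \right)} = -3 + \left(-5 + d\right) 0 = -3 + 0 = -3$)
$R = 1128$ ($R = 94 \cdot 12 = 1128$)
$f{\left(h{\left(b{\left(-2 \right)},-4 \right)} \right)} - R = -3 - 1128 = -1131$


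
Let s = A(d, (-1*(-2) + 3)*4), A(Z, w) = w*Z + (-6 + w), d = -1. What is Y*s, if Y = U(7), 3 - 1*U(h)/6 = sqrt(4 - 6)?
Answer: -108 + 36*I*sqrt(2) ≈ -108.0 + 50.912*I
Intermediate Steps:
U(h) = 18 - 6*I*sqrt(2) (U(h) = 18 - 6*sqrt(4 - 6) = 18 - 6*I*sqrt(2))
A(Z, w) = -6 + w + Z*w (A(Z, w) = Z*w + (-6 + w) = -6 + w + Z*w)
Y = 18 - 6*I*sqrt(2) ≈ 18.0 - 8.4853*I
s = -6 (s = -6 + (-1*(-2) + 3)*4 - (-1*(-2) + 3)*4 = -6 + (2 + 3)*4 - (2 + 3)*4 = -6 + 5*4 - 5*4 = -6 + 20 - 1*20 = -6 + 20 - 20 = -6)
Y*s = (18 - 6*I*sqrt(2))*(-6) = -108 + 36*I*sqrt(2)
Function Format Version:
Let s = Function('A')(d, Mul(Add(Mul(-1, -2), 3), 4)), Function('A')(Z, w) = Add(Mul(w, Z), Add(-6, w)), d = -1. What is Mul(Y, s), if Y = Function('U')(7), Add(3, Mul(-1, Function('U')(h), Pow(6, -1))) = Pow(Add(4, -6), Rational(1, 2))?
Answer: Add(-108, Mul(36, I, Pow(2, Rational(1, 2)))) ≈ Add(-108.00, Mul(50.912, I))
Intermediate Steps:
Function('U')(h) = Add(18, Mul(-6, I, Pow(2, Rational(1, 2)))) (Function('U')(h) = Add(18, Mul(-6, Pow(Add(4, -6), Rational(1, 2)))) = Add(18, Mul(-6, Pow(-2, Rational(1, 2)))) = Add(18, Mul(-6, Mul(I, Pow(2, Rational(1, 2))))) = Add(18, Mul(-6, I, Pow(2, Rational(1, 2)))))
Function('A')(Z, w) = Add(-6, w, Mul(Z, w)) (Function('A')(Z, w) = Add(Mul(Z, w), Add(-6, w)) = Add(-6, w, Mul(Z, w)))
Y = Add(18, Mul(-6, I, Pow(2, Rational(1, 2)))) ≈ Add(18.000, Mul(-8.4853, I))
s = -6 (s = Add(-6, Mul(Add(Mul(-1, -2), 3), 4), Mul(-1, Mul(Add(Mul(-1, -2), 3), 4))) = Add(-6, Mul(Add(2, 3), 4), Mul(-1, Mul(Add(2, 3), 4))) = Add(-6, Mul(5, 4), Mul(-1, Mul(5, 4))) = Add(-6, 20, Mul(-1, 20)) = Add(-6, 20, -20) = -6)
Mul(Y, s) = Mul(Add(18, Mul(-6, I, Pow(2, Rational(1, 2)))), -6) = Add(-108, Mul(36, I, Pow(2, Rational(1, 2))))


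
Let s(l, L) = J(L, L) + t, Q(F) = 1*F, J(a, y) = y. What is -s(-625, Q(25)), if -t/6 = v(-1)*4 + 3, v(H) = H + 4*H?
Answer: -127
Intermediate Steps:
v(H) = 5*H
t = 102 (t = -6*((5*(-1))*4 + 3) = -6*(-5*4 + 3) = -6*(-20 + 3) = -6*(-17) = 102)
Q(F) = F
s(l, L) = 102 + L (s(l, L) = L + 102 = 102 + L)
-s(-625, Q(25)) = -(102 + 25) = -1*127 = -127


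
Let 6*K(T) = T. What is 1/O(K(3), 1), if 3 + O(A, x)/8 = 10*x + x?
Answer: 1/64 ≈ 0.015625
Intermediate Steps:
K(T) = T/6
O(A, x) = -24 + 88*x (O(A, x) = -24 + 8*(10*x + x) = -24 + 8*(11*x) = -24 + 88*x)
1/O(K(3), 1) = 1/(-24 + 88*1) = 1/(-24 + 88) = 1/64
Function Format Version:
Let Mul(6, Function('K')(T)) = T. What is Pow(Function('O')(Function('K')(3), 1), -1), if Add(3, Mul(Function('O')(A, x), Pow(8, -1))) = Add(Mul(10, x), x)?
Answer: Rational(1, 64) ≈ 0.015625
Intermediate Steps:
Function('K')(T) = Mul(Rational(1, 6), T)
Function('O')(A, x) = Add(-24, Mul(88, x)) (Function('O')(A, x) = Add(-24, Mul(8, Add(Mul(10, x), x))) = Add(-24, Mul(8, Mul(11, x))) = Add(-24, Mul(88, x)))
Pow(Function('O')(Function('K')(3), 1), -1) = Pow(Add(-24, Mul(88, 1)), -1) = Pow(Add(-24, 88), -1) = Pow(64, -1) = Rational(1, 64)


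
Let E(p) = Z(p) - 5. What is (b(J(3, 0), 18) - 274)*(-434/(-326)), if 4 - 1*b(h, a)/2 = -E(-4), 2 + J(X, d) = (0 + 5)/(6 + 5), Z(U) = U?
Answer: -61628/163 ≈ -378.09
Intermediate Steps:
E(p) = -5 + p (E(p) = p - 5 = -5 + p)
J(X, d) = -17/11 (J(X, d) = -2 + (0 + 5)/(6 + 5) = -2 + 5/11 = -17/11)
b(h, a) = -10 (b(h, a) = 8 - (-2)*(-5 - 4) = 8 - (-2)*(-9) = 8 - 2*9 = 8 - 18 = -10)
(b(J(3, 0), 18) - 274)*(-434/(-326)) = (-10 - 274)*(-434/(-326)) = -(-123256)*(-1)/326 = -284*217/163 = -61628/163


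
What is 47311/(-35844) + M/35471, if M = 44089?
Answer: -97842365/1271422524 ≈ -0.076955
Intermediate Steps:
47311/(-35844) + M/35471 = 47311/(-35844) + 44089/35471 = 47311*(-1/35844) + 44089*(1/35471) = -47311/35844 + 44089/35471 = -97842365/1271422524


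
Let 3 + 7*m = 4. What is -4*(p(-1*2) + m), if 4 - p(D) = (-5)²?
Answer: 584/7 ≈ 83.429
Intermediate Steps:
m = ⅐ (m = -3/7 + (⅐)*4 = -3/7 + 4/7 = ⅐ ≈ 0.14286)
p(D) = -21 (p(D) = 4 - 1*(-5)² = 4 - 1*25 = 4 - 25 = -21)
-4*(p(-1*2) + m) = -4*(-21 + ⅐) = -4*(-146/7) = 584/7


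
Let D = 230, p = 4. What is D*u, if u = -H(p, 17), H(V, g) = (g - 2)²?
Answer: -51750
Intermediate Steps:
H(V, g) = (-2 + g)²
u = -225 (u = -(-2 + 17)² = -1*15² = -1*225 = -225)
D*u = 230*(-225) = -51750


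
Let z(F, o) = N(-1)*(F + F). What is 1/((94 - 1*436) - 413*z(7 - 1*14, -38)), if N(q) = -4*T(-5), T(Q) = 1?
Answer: -1/23470 ≈ -4.2608e-5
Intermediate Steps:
N(q) = -4 (N(q) = -4*1 = -4)
z(F, o) = -8*F (z(F, o) = -4*(F + F) = -8*F)
1/((94 - 1*436) - 413*z(7 - 1*14, -38)) = 1/((94 - 1*436) - (-3304)*(7 - 1*14)) = 1/((94 - 436) - (-3304)*(7 - 14)) = 1/(-342 - (-3304)*(-7)) = 1/(-342 - 413*56) = 1/(-342 - 23128) = 1/(-23470) = -1/23470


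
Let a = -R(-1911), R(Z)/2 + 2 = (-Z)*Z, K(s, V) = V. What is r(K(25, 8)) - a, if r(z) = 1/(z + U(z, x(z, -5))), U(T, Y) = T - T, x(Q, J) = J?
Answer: -58430767/8 ≈ -7.3038e+6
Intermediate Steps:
R(Z) = -4 - 2*Z² (R(Z) = -4 + 2*((-Z)*Z) = -4 + 2*(-Z²) = -4 - 2*Z²)
U(T, Y) = 0
a = 7303846 (a = -(-4 - 2*(-1911)²) = -(-4 - 2*3651921) = -(-4 - 7303842) = -1*(-7303846) = 7303846)
r(z) = 1/z (r(z) = 1/(z + 0) = 1/z)
r(K(25, 8)) - a = 1/8 - 1*7303846 = ⅛ - 7303846 = -58430767/8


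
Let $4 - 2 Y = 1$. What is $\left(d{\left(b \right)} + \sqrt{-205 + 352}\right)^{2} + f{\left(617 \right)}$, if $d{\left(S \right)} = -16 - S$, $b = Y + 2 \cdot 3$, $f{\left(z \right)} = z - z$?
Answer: $\frac{2797}{4} - 329 \sqrt{3} \approx 129.41$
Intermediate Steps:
$Y = \frac{3}{2}$ ($Y = 2 - \frac{1}{2} = \frac{3}{2} \approx 1.5$)
$f{\left(z \right)} = 0$
$b = \frac{15}{2}$ ($b = \frac{3}{2} + 2 \cdot 3 = \frac{3}{2} + 6 = \frac{15}{2} \approx 7.5$)
$\left(d{\left(b \right)} + \sqrt{-205 + 352}\right)^{2} + f{\left(617 \right)} = \left(\left(-16 - \frac{15}{2}\right) + \sqrt{-205 + 352}\right)^{2} + 0 = \left(\left(-16 - \frac{15}{2}\right) + \sqrt{147}\right)^{2} + 0 = \left(- \frac{47}{2} + 7 \sqrt{3}\right)^{2} + 0 = \left(- \frac{47}{2} + 7 \sqrt{3}\right)^{2}$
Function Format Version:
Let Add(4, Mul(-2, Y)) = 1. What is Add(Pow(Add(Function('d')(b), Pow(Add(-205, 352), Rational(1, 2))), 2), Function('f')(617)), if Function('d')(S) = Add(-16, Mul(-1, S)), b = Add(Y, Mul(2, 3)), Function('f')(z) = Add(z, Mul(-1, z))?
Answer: Add(Rational(2797, 4), Mul(-329, Pow(3, Rational(1, 2)))) ≈ 129.41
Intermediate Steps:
Y = Rational(3, 2) (Y = Add(2, Mul(Rational(-1, 2), 1)) = Add(2, Rational(-1, 2)) = Rational(3, 2) ≈ 1.5000)
Function('f')(z) = 0
b = Rational(15, 2) (b = Add(Rational(3, 2), Mul(2, 3)) = Add(Rational(3, 2), 6) = Rational(15, 2) ≈ 7.5000)
Add(Pow(Add(Function('d')(b), Pow(Add(-205, 352), Rational(1, 2))), 2), Function('f')(617)) = Add(Pow(Add(Add(-16, Mul(-1, Rational(15, 2))), Pow(Add(-205, 352), Rational(1, 2))), 2), 0) = Add(Pow(Add(Add(-16, Rational(-15, 2)), Pow(147, Rational(1, 2))), 2), 0) = Add(Pow(Add(Rational(-47, 2), Mul(7, Pow(3, Rational(1, 2)))), 2), 0) = Pow(Add(Rational(-47, 2), Mul(7, Pow(3, Rational(1, 2)))), 2)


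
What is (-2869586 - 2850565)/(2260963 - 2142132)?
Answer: -5720151/118831 ≈ -48.137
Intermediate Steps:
(-2869586 - 2850565)/(2260963 - 2142132) = -5720151/118831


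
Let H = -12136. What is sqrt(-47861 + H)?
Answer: I*sqrt(59997) ≈ 244.94*I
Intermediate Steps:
sqrt(-47861 + H) = sqrt(-47861 - 12136) = sqrt(-59997) = I*sqrt(59997)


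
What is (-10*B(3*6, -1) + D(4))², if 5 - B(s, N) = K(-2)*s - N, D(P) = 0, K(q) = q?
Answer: 160000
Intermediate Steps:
B(s, N) = 5 + N + 2*s (B(s, N) = 5 - (-2*s - N) = 5 - (-N - 2*s) = 5 + (N + 2*s) = 5 + N + 2*s)
(-10*B(3*6, -1) + D(4))² = (-10*(5 - 1 + 2*(3*6)) + 0)² = (-10*(5 - 1 + 2*18) + 0)² = (-10*(5 - 1 + 36) + 0)² = (-10*40 + 0)² = (-400 + 0)² = (-400)² = 160000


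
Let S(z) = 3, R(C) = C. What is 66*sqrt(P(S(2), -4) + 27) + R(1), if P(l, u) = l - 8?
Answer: 1 + 66*sqrt(22) ≈ 310.57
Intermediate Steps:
P(l, u) = -8 + l
66*sqrt(P(S(2), -4) + 27) + R(1) = 66*sqrt((-8 + 3) + 27) + 1 = 66*sqrt(-5 + 27) + 1 = 66*sqrt(22) + 1 = 1 + 66*sqrt(22)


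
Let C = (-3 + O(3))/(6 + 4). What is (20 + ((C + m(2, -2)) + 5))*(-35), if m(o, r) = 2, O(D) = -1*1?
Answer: -931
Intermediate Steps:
O(D) = -1
C = -2/5 (C = (-3 - 1)/(6 + 4) = -4/10 = -4*1/10 = -2/5 ≈ -0.40000)
(20 + ((C + m(2, -2)) + 5))*(-35) = (20 + ((-2/5 + 2) + 5))*(-35) = (20 + (8/5 + 5))*(-35) = (20 + 33/5)*(-35) = (133/5)*(-35) = -931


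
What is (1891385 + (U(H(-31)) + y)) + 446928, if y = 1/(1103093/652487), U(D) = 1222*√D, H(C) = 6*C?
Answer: 2579377354596/1103093 + 1222*I*√186 ≈ 2.3383e+6 + 16666.0*I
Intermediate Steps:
y = 652487/1103093 (y = 1/(1103093*(1/652487)) = 1/(1103093/652487) = 652487/1103093 ≈ 0.59151)
(1891385 + (U(H(-31)) + y)) + 446928 = (1891385 + (1222*√(6*(-31)) + 652487/1103093)) + 446928 = (1891385 + (1222*√(-186) + 652487/1103093)) + 446928 = (1891385 + (1222*(I*√186) + 652487/1103093)) + 446928 = (1891385 + (1222*I*√186 + 652487/1103093)) + 446928 = (1891385 + (652487/1103093 + 1222*I*√186)) + 446928 = (2086374206292/1103093 + 1222*I*√186) + 446928 = 2579377354596/1103093 + 1222*I*√186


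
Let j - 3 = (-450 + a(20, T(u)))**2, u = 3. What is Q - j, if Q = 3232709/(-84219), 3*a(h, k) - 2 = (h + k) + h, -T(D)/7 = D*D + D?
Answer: -18135499190/84219 ≈ -2.1534e+5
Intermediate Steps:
T(D) = -7*D - 7*D**2 (T(D) = -7*(D*D + D) = -7*(D**2 + D) = -7*(D + D**2) = -7*D - 7*D**2)
a(h, k) = 2/3 + k/3 + 2*h/3 (a(h, k) = 2/3 + ((h + k) + h)/3 = 2/3 + (k + 2*h)/3 = 2/3 + (k/3 + 2*h/3) = 2/3 + k/3 + 2*h/3)
j = 215299 (j = 3 + (-450 + (2/3 + (-7*3*(1 + 3))/3 + (2/3)*20))**2 = 3 + (-450 + (2/3 + (-7*3*4)/3 + 40/3))**2 = 3 + (-450 + (2/3 + (1/3)*(-84) + 40/3))**2 = 3 + (-450 + (2/3 - 28 + 40/3))**2 = 3 + (-450 - 14)**2 = 3 + (-464)**2 = 3 + 215296 = 215299)
Q = -3232709/84219 (Q = 3232709*(-1/84219) = -3232709/84219 ≈ -38.385)
Q - j = -3232709/84219 - 1*215299 = -3232709/84219 - 215299 = -18135499190/84219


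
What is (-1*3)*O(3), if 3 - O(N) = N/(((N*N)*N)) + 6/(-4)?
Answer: -79/6 ≈ -13.167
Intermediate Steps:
O(N) = 9/2 - 1/N² (O(N) = 3 - (N/(((N*N)*N)) + 6/(-4)) = 3 - (N/((N²*N)) + 6*(-¼)) = 3 - (N/(N³) - 3/2) = 3 - (N/N³ - 3/2) = 3 - (N⁻² - 3/2) = 3 - (-3/2 + N⁻²) = 3 + (3/2 - 1/N²) = 9/2 - 1/N²)
(-1*3)*O(3) = (-1*3)*(9/2 - 1/3²) = -3*(9/2 - 1*⅑) = -3*(9/2 - ⅑) = -3*79/18 = -79/6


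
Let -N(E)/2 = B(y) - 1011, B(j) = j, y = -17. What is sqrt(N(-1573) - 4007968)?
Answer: 2*I*sqrt(1001478) ≈ 2001.5*I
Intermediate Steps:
N(E) = 2056 (N(E) = -2*(-17 - 1011) = -2*(-1028) = 2056)
sqrt(N(-1573) - 4007968) = sqrt(2056 - 4007968) = sqrt(-4005912) = 2*I*sqrt(1001478)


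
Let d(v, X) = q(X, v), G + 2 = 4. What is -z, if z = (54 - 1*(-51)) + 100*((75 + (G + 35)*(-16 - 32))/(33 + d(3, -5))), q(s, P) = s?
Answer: 5970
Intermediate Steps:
G = 2 (G = -2 + 4 = 2)
d(v, X) = X
z = -5970 (z = (54 - 1*(-51)) + 100*((75 + (2 + 35)*(-16 - 32))/(33 - 5)) = (54 + 51) + 100*((75 + 37*(-48))/28) = 105 + 100*((75 - 1776)*(1/28)) = 105 + 100*(-1701*1/28) = 105 + 100*(-243/4) = 105 - 6075 = -5970)
-z = -1*(-5970) = 5970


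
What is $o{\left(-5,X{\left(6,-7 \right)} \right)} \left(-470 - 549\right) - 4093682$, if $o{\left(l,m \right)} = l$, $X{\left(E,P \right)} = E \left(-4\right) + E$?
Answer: $-4088587$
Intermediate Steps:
$X{\left(E,P \right)} = - 3 E$ ($X{\left(E,P \right)} = - 4 E + E = - 3 E$)
$o{\left(-5,X{\left(6,-7 \right)} \right)} \left(-470 - 549\right) - 4093682 = - 5 \left(-470 - 549\right) - 4093682 = \left(-5\right) \left(-1019\right) - 4093682 = 5095 - 4093682 = -4088587$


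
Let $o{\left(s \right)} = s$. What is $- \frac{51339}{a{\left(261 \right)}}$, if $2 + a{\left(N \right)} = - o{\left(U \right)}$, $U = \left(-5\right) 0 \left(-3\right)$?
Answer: $\frac{51339}{2} \approx 25670.0$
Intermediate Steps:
$U = 0$ ($U = 0 \left(-3\right) = 0$)
$a{\left(N \right)} = -2$ ($a{\left(N \right)} = -2 - 0 = -2 + 0 = -2$)
$- \frac{51339}{a{\left(261 \right)}} = - \frac{51339}{-2} = \left(-51339\right) \left(- \frac{1}{2}\right) = \frac{51339}{2}$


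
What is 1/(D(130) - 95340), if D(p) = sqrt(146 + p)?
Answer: -7945/757476277 - sqrt(69)/4544857662 ≈ -1.0491e-5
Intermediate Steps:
1/(D(130) - 95340) = 1/(sqrt(146 + 130) - 95340) = 1/(sqrt(276) - 95340) = 1/(2*sqrt(69) - 95340) = 1/(-95340 + 2*sqrt(69))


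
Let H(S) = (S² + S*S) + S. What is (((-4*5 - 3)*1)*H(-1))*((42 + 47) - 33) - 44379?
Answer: -45667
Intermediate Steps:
H(S) = S + 2*S² (H(S) = (S² + S²) + S = 2*S² + S = S + 2*S²)
(((-4*5 - 3)*1)*H(-1))*((42 + 47) - 33) - 44379 = (((-4*5 - 3)*1)*(-(1 + 2*(-1))))*((42 + 47) - 33) - 44379 = (((-20 - 3)*1)*(-(1 - 2)))*(89 - 33) - 44379 = ((-23*1)*(-1*(-1)))*56 - 44379 = -23*1*56 - 44379 = -23*56 - 44379 = -1288 - 44379 = -45667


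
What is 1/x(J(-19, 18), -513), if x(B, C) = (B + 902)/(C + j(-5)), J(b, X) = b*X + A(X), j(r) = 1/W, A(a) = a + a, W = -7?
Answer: -898/1043 ≈ -0.86098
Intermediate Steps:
A(a) = 2*a
j(r) = -1/7 (j(r) = 1/(-7) = -1/7)
J(b, X) = 2*X + X*b (J(b, X) = b*X + 2*X = X*b + 2*X = 2*X + X*b)
x(B, C) = (902 + B)/(-1/7 + C) (x(B, C) = (B + 902)/(C - 1/7) = (902 + B)/(-1/7 + C))
1/x(J(-19, 18), -513) = 1/(7*(902 + 18*(2 - 19))/(-1 + 7*(-513))) = 1/(7*(902 + 18*(-17))/(-1 - 3591)) = 1/(7*(902 - 306)/(-3592)) = 1/(7*(-1/3592)*596) = 1/(-1043/898) = -898/1043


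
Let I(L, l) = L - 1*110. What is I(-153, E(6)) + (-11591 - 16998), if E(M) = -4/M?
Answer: -28852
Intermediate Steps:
I(L, l) = -110 + L (I(L, l) = L - 110 = -110 + L)
I(-153, E(6)) + (-11591 - 16998) = (-110 - 153) + (-11591 - 16998) = -263 - 28589 = -28852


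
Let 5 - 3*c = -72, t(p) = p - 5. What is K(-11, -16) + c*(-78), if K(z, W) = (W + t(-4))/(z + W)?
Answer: -54029/27 ≈ -2001.1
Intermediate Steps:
t(p) = -5 + p
c = 77/3 (c = 5/3 - ⅓*(-72) = 5/3 + 24 = 77/3 ≈ 25.667)
K(z, W) = (-9 + W)/(W + z) (K(z, W) = (W + (-5 - 4))/(z + W) = (W - 9)/(W + z) = (-9 + W)/(W + z))
K(-11, -16) + c*(-78) = (-9 - 16)/(-16 - 11) + (77/3)*(-78) = -25/(-27) - 2002 = -1/27*(-25) - 2002 = 25/27 - 2002 = -54029/27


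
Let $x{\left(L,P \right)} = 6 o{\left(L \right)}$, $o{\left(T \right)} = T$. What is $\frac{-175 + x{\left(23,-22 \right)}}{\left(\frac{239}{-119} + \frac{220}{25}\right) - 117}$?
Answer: $\frac{22015}{65574} \approx 0.33573$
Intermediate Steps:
$x{\left(L,P \right)} = 6 L$
$\frac{-175 + x{\left(23,-22 \right)}}{\left(\frac{239}{-119} + \frac{220}{25}\right) - 117} = \frac{-175 + 6 \cdot 23}{\left(\frac{239}{-119} + \frac{220}{25}\right) - 117} = \frac{-175 + 138}{\left(239 \left(- \frac{1}{119}\right) + 220 \cdot \frac{1}{25}\right) - 117} = - \frac{37}{\left(- \frac{239}{119} + \frac{44}{5}\right) - 117} = - \frac{37}{\frac{4041}{595} - 117} = - \frac{37}{- \frac{65574}{595}} = \left(-37\right) \left(- \frac{595}{65574}\right) = \frac{22015}{65574}$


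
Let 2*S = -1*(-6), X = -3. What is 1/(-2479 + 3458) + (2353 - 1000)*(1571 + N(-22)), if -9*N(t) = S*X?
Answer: 2082250765/979 ≈ 2.1269e+6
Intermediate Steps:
S = 3 (S = (-1*(-6))/2 = (½)*6 = 3)
N(t) = 1 (N(t) = -(-3)/3 = -⅑*(-9) = 1)
1/(-2479 + 3458) + (2353 - 1000)*(1571 + N(-22)) = 1/(-2479 + 3458) + (2353 - 1000)*(1571 + 1) = 1/979 + 1353*1572 = 1/979 + 2126916 = 2082250765/979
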